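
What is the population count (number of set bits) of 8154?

10

8154 = 1111111011010
Count the 1s: 1 + 1 + 1 + 1 + 1 + 1 + 1 + 1 + 1 + 1 = 10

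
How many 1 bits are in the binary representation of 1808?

1808 = 11100010000
Count the 1s: 1 + 1 + 1 + 1 = 4

4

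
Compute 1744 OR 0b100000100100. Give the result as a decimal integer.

1744 = 011011010000
b = 100000100100
 OR → 111011110100 = 3828

3828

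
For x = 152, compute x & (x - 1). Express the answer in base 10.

x = 10011000 = 152
x - 1 = 10010111
AND   = 10010000 = 144
(x & (x - 1) clears the lowest set bit of x.)

144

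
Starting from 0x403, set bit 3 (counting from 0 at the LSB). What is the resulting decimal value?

1035

x = 10000000011
bit 3 is currently 0; set it via x | (1 << 3) = x | 8
→ 10000001011 = 1035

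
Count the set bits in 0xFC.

0xFC = 11111100
Count the 1s: 1 + 1 + 1 + 1 + 1 + 1 = 6

6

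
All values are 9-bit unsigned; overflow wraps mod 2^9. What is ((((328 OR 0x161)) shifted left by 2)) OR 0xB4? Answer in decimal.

328 = 101001000
0x161 = 101100001
→ OR → 101101001 = 361
→ shifted left by 2 (mod 2^9) → 110100100 = 420
0xB4 = 010110100
→ OR → 110110100 = 436

436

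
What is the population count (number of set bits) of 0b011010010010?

n = 11010010010
Count the 1s: 1 + 1 + 1 + 1 + 1 = 5

5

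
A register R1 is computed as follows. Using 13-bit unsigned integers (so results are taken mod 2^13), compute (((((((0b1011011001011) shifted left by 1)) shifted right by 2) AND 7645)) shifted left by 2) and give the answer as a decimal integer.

0b1011011001011 = 1011011001011
→ shifted left by 1 (mod 2^13) → 0110110010110 = 3478
→ shifted right by 2 → 0001101100101 = 869
7645 = 1110111011101
→ AND → 0000101000101 = 325
→ shifted left by 2 (mod 2^13) → 0010100010100 = 1300

1300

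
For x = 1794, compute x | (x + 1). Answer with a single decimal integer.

x = 11100000010 = 1794
x + 1 = 11100000011
OR    = 11100000011 = 1795
(x | (x + 1) sets the lowest cleared bit.)

1795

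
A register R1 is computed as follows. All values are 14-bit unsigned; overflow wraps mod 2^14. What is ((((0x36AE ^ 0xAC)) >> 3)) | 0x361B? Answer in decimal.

0x36AE = 11011010101110
0xAC = 00000010101100
→ ^ → 11011000000010 = 13826
→ >> 3 → 00011011000000 = 1728
0x361B = 11011000011011
→ | → 11011011011011 = 14043

14043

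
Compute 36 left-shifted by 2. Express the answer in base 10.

144

36 = 00100100
shift left by 2 → 10010000 = 144
(equivalently, 36 × 2^2 = 36 × 4)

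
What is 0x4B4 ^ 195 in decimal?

1143

0x4B4 = 10010110100
195 = 00011000011
XOR → 10001110111 = 1143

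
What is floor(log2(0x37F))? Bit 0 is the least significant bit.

9

0x37F = 1101111111
The topmost 1 is at position 9 (since 2^9 = 512 ≤ 895 < 1024).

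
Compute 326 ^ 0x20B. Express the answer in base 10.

845

326 = 0101000110
0x20B = 1000001011
XOR → 1101001101 = 845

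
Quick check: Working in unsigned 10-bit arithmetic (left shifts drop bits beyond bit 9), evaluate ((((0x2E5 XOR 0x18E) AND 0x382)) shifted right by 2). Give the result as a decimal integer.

192

0x2E5 = 1011100101
0x18E = 0110001110
→ XOR → 1101101011 = 875
0x382 = 1110000010
→ AND → 1100000010 = 770
→ shifted right by 2 → 0011000000 = 192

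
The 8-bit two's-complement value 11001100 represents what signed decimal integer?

-52

pattern = 11001100 (MSB is 1 ⇒ negative)
Invert: 00110011, add 1 → 00110100 = 52, so the value is -52.
(Equivalently: 204 - 2^8 = 204 - 256 = -52.)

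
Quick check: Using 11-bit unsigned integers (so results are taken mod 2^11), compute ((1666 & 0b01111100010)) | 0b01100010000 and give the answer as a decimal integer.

914

1666 = 11010000010
0b01111100010 = 01111100010
→ & → 01010000010 = 642
0b01100010000 = 01100010000
→ | → 01110010010 = 914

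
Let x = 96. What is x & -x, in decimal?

32

x = 1100000 = 96
-x (two's complement) = …0100000
AND   = 0100000 = 32
(x & -x isolates the lowest set bit of x.)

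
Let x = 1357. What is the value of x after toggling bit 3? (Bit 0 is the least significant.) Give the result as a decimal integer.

x = 0010101001101
bit 3 is currently 1; toggle it via x ^ (1 << 3) = x ^ 8
→ 0010101000101 = 1349

1349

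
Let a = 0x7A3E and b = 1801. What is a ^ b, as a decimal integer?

32055

0x7A3E = 111101000111110
1801 = 000011100001001
XOR → 111110100110111 = 32055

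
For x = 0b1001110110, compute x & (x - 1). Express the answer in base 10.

x = 1001110110 = 630
x - 1 = 1001110101
AND   = 1001110100 = 628
(x & (x - 1) clears the lowest set bit of x.)

628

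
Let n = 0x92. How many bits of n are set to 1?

3

0x92 = 10010010
Count the 1s: 1 + 1 + 1 = 3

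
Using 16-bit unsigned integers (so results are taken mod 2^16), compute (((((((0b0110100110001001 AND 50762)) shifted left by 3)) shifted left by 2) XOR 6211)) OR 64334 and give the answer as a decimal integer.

64335

0b0110100110001001 = 0110100110001001
50762 = 1100011001001010
→ AND → 0100000000001000 = 16392
→ shifted left by 3 (mod 2^16) → 0000000001000000 = 64
→ shifted left by 2 (mod 2^16) → 0000000100000000 = 256
6211 = 0001100001000011
→ XOR → 0001100101000011 = 6467
64334 = 1111101101001110
→ OR → 1111101101001111 = 64335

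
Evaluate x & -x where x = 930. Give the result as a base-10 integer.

2

x = 1110100010 = 930
-x (two's complement) = …0001011110
AND   = 0000000010 = 2
(x & -x isolates the lowest set bit of x.)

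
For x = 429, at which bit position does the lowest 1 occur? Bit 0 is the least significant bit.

429 = 110101101
Trailing zeros: 0, so the lowest set bit is bit 0 (value 1).

0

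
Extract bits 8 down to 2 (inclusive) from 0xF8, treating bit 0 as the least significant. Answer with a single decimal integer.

62

v = 0011111000
Shift right by 2: 00111110
Mask low 7 bits: 0111110 = 62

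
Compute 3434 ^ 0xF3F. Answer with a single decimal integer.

3434 = 110101101010
0xF3F = 111100111111
XOR → 001001010101 = 597

597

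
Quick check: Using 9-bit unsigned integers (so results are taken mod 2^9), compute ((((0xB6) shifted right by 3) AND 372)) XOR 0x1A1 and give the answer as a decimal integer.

437

0xB6 = 010110110
→ shifted right by 3 → 000010110 = 22
372 = 101110100
→ AND → 000010100 = 20
0x1A1 = 110100001
→ XOR → 110110101 = 437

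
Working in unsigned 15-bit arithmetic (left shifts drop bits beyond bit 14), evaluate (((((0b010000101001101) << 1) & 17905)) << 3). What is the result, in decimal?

0b010000101001101 = 010000101001101
→ << 1 (mod 2^15) → 100001010011010 = 17050
17905 = 100010111110001
→ & → 100000010010000 = 16528
→ << 3 (mod 2^15) → 000010010000000 = 1152

1152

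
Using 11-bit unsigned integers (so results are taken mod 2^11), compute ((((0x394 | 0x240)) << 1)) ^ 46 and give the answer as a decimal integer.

0x394 = 01110010100
0x240 = 01001000000
→ | → 01111010100 = 980
→ << 1 (mod 2^11) → 11110101000 = 1960
46 = 00000101110
→ ^ → 11110000110 = 1926

1926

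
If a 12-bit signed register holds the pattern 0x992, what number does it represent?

-1646

pattern = 100110010010 (MSB is 1 ⇒ negative)
Invert: 011001101101, add 1 → 011001101110 = 1646, so the value is -1646.
(Equivalently: 2450 - 2^12 = 2450 - 4096 = -1646.)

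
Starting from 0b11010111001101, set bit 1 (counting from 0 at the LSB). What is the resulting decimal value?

13775

x = 11010111001101
bit 1 is currently 0; set it via x | (1 << 1) = x | 2
→ 11010111001111 = 13775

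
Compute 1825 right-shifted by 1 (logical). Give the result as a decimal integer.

1825 = 11100100001
shift right by 1 → 01110010000 = 912
(equivalently, floor(1825 / 2))

912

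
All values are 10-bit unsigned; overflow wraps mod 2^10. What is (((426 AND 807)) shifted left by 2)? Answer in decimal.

136

426 = 0110101010
807 = 1100100111
→ AND → 0100100010 = 290
→ shifted left by 2 (mod 2^10) → 0010001000 = 136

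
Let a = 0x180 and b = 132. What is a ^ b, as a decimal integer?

0x180 = 110000000
132 = 010000100
XOR → 100000100 = 260

260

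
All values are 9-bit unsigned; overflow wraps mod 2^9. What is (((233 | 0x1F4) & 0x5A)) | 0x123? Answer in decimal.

379

233 = 011101001
0x1F4 = 111110100
→ | → 111111101 = 509
0x5A = 001011010
→ & → 001011000 = 88
0x123 = 100100011
→ | → 101111011 = 379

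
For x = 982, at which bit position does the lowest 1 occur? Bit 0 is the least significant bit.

982 = 1111010110
Trailing zeros: 1, so the lowest set bit is bit 1 (value 2).

1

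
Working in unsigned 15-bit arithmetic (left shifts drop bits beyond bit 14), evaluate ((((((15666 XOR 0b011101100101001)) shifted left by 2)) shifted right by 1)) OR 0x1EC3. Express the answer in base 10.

15666 = 011110100110010
0b011101100101001 = 011101100101001
→ XOR → 000011000011011 = 1563
→ shifted left by 2 (mod 2^15) → 001100001101100 = 6252
→ shifted right by 1 → 000110000110110 = 3126
0x1EC3 = 001111011000011
→ OR → 001111011110111 = 7927

7927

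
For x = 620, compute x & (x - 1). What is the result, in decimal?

x = 1001101100 = 620
x - 1 = 1001101011
AND   = 1001101000 = 616
(x & (x - 1) clears the lowest set bit of x.)

616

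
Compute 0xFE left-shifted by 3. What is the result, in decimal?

2032

0xFE = 00011111110
shift left by 3 → 11111110000 = 2032
(equivalently, 254 × 2^3 = 254 × 8)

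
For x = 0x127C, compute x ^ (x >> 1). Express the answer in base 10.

6978

x = 1001001111100 = 4732
x>>1 = 0100100111110
XOR  = 1101101000010 = 6978
(x ^ (x >> 1) gives the standard binary-reflected Gray code of x.)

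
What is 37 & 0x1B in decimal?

1

37 = 100101
0x1B = 011011
AND → 000001 = 1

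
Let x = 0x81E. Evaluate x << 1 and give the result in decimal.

0x81E = 0100000011110
shift left by 1 → 1000000111100 = 4156
(equivalently, 2078 × 2^1 = 2078 × 2)

4156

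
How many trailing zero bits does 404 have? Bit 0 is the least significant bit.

404 = 110010100
Trailing zeros: 2, so the lowest set bit is bit 2 (value 4).

2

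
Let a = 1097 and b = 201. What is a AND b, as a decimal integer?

1097 = 10001001001
201 = 00011001001
AND → 00001001001 = 73

73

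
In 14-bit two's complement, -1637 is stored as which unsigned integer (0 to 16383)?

1637 in 14 bits: 00011001100101
Invert: 11100110011010
Add 1:  11100110011011 = 14747
(Check: 2^14 - 1637 = 16384 - 1637 = 14747.)

14747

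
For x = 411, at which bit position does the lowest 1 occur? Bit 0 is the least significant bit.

0

411 = 110011011
Trailing zeros: 0, so the lowest set bit is bit 0 (value 1).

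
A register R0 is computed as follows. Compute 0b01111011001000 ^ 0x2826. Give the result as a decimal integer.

14062

a = 01111011001000
0x2826 = 10100000100110
XOR → 11011011101110 = 14062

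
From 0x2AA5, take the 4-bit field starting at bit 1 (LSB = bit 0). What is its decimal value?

v = 10101010100101
Shift right by 1: 1010101010010
Mask low 4 bits: 0010 = 2

2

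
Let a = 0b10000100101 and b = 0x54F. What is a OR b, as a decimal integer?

a = 10000100101
0x54F = 10101001111
 OR → 10101101111 = 1391

1391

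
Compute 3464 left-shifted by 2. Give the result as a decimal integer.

3464 = 00110110001000
shift left by 2 → 11011000100000 = 13856
(equivalently, 3464 × 2^2 = 3464 × 4)

13856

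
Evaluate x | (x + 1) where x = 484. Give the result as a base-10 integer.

485

x = 111100100 = 484
x + 1 = 111100101
OR    = 111100101 = 485
(x | (x + 1) sets the lowest cleared bit.)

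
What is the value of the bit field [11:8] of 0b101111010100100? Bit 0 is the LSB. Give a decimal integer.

v = 101111010100100
Shift right by 8: 1011110
Mask low 4 bits: 1110 = 14

14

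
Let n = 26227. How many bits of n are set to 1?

9

26227 = 110011001110011
Count the 1s: 1 + 1 + 1 + 1 + 1 + 1 + 1 + 1 + 1 = 9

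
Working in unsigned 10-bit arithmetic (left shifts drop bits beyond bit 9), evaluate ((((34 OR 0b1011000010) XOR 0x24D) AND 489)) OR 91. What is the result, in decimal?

251

34 = 0000100010
0b1011000010 = 1011000010
→ OR → 1011100010 = 738
0x24D = 1001001101
→ XOR → 0010101111 = 175
489 = 0111101001
→ AND → 0010101001 = 169
91 = 0001011011
→ OR → 0011111011 = 251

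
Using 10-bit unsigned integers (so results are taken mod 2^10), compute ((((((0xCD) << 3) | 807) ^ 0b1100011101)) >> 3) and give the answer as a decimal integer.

14

0xCD = 0011001101
→ << 3 (mod 2^10) → 1001101000 = 616
807 = 1100100111
→ | → 1101101111 = 879
0b1100011101 = 1100011101
→ ^ → 0001110010 = 114
→ >> 3 → 0000001110 = 14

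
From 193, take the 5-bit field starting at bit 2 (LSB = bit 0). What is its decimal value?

v = 11000001
Shift right by 2: 110000
Mask low 5 bits: 10000 = 16

16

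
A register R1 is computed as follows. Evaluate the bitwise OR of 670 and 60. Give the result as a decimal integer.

702

670 = 1010011110
60 = 0000111100
 OR → 1010111110 = 702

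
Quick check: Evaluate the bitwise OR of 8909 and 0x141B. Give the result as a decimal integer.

14047

8909 = 10001011001101
0x141B = 01010000011011
 OR → 11011011011111 = 14047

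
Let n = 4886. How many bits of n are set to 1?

6

4886 = 1001100010110
Count the 1s: 1 + 1 + 1 + 1 + 1 + 1 = 6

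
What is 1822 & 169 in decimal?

1822 = 11100011110
169 = 00010101001
AND → 00000001000 = 8

8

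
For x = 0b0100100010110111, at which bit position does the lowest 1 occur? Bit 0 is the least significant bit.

0b0100100010110111 = 100100010110111
Trailing zeros: 0, so the lowest set bit is bit 0 (value 1).

0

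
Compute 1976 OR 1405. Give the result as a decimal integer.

1976 = 11110111000
1405 = 10101111101
 OR → 11111111101 = 2045

2045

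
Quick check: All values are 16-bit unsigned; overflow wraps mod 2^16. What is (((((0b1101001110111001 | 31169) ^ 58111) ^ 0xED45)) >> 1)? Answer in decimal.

31265

0b1101001110111001 = 1101001110111001
31169 = 0111100111000001
→ | → 1111101111111001 = 64505
58111 = 1110001011111111
→ ^ → 0001100100000110 = 6406
0xED45 = 1110110101000101
→ ^ → 1111010001000011 = 62531
→ >> 1 → 0111101000100001 = 31265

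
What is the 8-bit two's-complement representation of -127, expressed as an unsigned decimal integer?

129

127 in 8 bits: 01111111
Invert: 10000000
Add 1:  10000001 = 129
(Check: 2^8 - 127 = 256 - 127 = 129.)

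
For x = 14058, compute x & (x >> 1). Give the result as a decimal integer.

x = 11011011101010 = 14058
x>>1 = 01101101110101
AND  = 01001001100000 = 4704
(x & (x >> 1) has a 1 wherever x has two consecutive 1 bits.)

4704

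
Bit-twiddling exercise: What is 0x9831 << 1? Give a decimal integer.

77922

0x9831 = 01001100000110001
shift left by 1 → 10011000001100010 = 77922
(equivalently, 38961 × 2^1 = 38961 × 2)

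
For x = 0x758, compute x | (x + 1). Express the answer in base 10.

1881

x = 11101011000 = 1880
x + 1 = 11101011001
OR    = 11101011001 = 1881
(x | (x + 1) sets the lowest cleared bit.)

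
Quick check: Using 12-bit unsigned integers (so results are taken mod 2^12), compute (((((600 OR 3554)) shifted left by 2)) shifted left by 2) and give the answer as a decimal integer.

4000

600 = 001001011000
3554 = 110111100010
→ OR → 111111111010 = 4090
→ shifted left by 2 (mod 2^12) → 111111101000 = 4072
→ shifted left by 2 (mod 2^12) → 111110100000 = 4000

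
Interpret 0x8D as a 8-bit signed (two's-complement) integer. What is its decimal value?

-115

pattern = 10001101 (MSB is 1 ⇒ negative)
Invert: 01110010, add 1 → 01110011 = 115, so the value is -115.
(Equivalently: 141 - 2^8 = 141 - 256 = -115.)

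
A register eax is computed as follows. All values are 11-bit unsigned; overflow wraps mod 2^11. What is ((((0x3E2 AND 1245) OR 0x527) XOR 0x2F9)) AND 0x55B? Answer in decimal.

1306

0x3E2 = 01111100010
1245 = 10011011101
→ AND → 00011000000 = 192
0x527 = 10100100111
→ OR → 10111100111 = 1511
0x2F9 = 01011111001
→ XOR → 11100011110 = 1822
0x55B = 10101011011
→ AND → 10100011010 = 1306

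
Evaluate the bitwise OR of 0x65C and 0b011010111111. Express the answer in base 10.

1791

0x65C = 11001011100
b = 11010111111
 OR → 11011111111 = 1791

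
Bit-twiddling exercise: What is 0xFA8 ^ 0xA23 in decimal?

1419

0xFA8 = 111110101000
0xA23 = 101000100011
XOR → 010110001011 = 1419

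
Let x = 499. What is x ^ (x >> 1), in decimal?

266

x = 111110011 = 499
x>>1 = 011111001
XOR  = 100001010 = 266
(x ^ (x >> 1) gives the standard binary-reflected Gray code of x.)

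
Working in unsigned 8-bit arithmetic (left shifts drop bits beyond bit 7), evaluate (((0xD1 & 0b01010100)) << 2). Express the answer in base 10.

64

0xD1 = 11010001
0b01010100 = 01010100
→ & → 01010000 = 80
→ << 2 (mod 2^8) → 01000000 = 64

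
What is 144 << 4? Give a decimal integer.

2304

144 = 000010010000
shift left by 4 → 100100000000 = 2304
(equivalently, 144 × 2^4 = 144 × 16)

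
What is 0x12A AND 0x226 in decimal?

0x12A = 0100101010
0x226 = 1000100110
AND → 0000100010 = 34

34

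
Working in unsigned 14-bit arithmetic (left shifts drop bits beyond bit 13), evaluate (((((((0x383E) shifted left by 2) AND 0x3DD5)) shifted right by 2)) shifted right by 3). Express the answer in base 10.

0x383E = 11100000111110
→ shifted left by 2 (mod 2^14) → 10000011111000 = 8440
0x3DD5 = 11110111010101
→ AND → 10000011010000 = 8400
→ shifted right by 2 → 00100000110100 = 2100
→ shifted right by 3 → 00000100000110 = 262

262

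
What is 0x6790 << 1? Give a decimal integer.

53024

0x6790 = 0110011110010000
shift left by 1 → 1100111100100000 = 53024
(equivalently, 26512 × 2^1 = 26512 × 2)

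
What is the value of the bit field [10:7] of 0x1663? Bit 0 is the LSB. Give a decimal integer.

12

v = 01011001100011
Shift right by 7: 0101100
Mask low 4 bits: 1100 = 12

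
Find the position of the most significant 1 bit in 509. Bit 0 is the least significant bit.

509 = 111111101
The topmost 1 is at position 8 (since 2^8 = 256 ≤ 509 < 512).

8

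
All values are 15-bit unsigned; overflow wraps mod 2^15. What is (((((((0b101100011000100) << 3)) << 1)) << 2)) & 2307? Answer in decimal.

0b101100011000100 = 101100011000100
→ << 3 (mod 2^15) → 100011000100000 = 17952
→ << 1 (mod 2^15) → 000110001000000 = 3136
→ << 2 (mod 2^15) → 011000100000000 = 12544
2307 = 000100100000011
→ & → 000000100000000 = 256

256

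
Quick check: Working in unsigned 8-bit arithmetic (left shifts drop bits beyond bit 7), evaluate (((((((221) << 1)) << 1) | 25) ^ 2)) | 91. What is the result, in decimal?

221 = 11011101
→ << 1 (mod 2^8) → 10111010 = 186
→ << 1 (mod 2^8) → 01110100 = 116
25 = 00011001
→ | → 01111101 = 125
2 = 00000010
→ ^ → 01111111 = 127
91 = 01011011
→ | → 01111111 = 127

127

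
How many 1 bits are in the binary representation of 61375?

61375 = 1110111110111111
Count the 1s: 1 + 1 + 1 + 1 + 1 + 1 + 1 + 1 + 1 + 1 + 1 + 1 + 1 + 1 = 14

14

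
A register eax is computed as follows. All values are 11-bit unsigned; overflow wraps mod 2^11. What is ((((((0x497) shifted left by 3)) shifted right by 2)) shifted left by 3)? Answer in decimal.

368

0x497 = 10010010111
→ shifted left by 3 (mod 2^11) → 10010111000 = 1208
→ shifted right by 2 → 00100101110 = 302
→ shifted left by 3 (mod 2^11) → 00101110000 = 368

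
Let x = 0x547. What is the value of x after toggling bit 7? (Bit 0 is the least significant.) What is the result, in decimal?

1479

x = 010101000111
bit 7 is currently 0; toggle it via x ^ (1 << 7) = x ^ 128
→ 010111000111 = 1479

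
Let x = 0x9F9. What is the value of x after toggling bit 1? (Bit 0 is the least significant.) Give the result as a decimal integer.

2555

x = 100111111001
bit 1 is currently 0; toggle it via x ^ (1 << 1) = x ^ 2
→ 100111111011 = 2555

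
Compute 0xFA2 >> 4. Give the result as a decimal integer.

250

0xFA2 = 111110100010
shift right by 4 → 000011111010 = 250
(equivalently, floor(4002 / 16))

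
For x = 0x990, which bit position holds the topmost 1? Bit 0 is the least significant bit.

11

0x990 = 100110010000
The topmost 1 is at position 11 (since 2^11 = 2048 ≤ 2448 < 4096).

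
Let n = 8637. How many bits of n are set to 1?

8

8637 = 10000110111101
Count the 1s: 1 + 1 + 1 + 1 + 1 + 1 + 1 + 1 = 8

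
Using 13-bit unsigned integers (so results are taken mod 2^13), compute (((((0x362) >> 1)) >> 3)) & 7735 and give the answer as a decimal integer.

54

0x362 = 0001101100010
→ >> 1 → 0000110110001 = 433
→ >> 3 → 0000000110110 = 54
7735 = 1111000110111
→ & → 0000000110110 = 54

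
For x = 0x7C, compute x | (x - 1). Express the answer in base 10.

127

x = 1111100 = 124
x - 1 = 1111011
OR    = 1111111 = 127
(x | (x - 1) sets all bits below the lowest set bit.)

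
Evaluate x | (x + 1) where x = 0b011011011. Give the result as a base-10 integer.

x = 11011011 = 219
x + 1 = 11011100
OR    = 11011111 = 223
(x | (x + 1) sets the lowest cleared bit.)

223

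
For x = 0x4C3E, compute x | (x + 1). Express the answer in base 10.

x = 100110000111110 = 19518
x + 1 = 100110000111111
OR    = 100110000111111 = 19519
(x | (x + 1) sets the lowest cleared bit.)

19519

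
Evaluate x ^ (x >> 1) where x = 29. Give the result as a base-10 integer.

x = 11101 = 29
x>>1 = 01110
XOR  = 10011 = 19
(x ^ (x >> 1) gives the standard binary-reflected Gray code of x.)

19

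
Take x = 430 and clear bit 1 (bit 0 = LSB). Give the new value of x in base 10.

428

x = 110101110
bit 1 is currently 1; clear it via x & ~(1 << 1) = x & ~2
→ 110101100 = 428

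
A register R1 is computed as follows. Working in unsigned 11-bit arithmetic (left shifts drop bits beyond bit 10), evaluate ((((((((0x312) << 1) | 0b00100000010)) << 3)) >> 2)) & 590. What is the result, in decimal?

76

0x312 = 01100010010
→ << 1 (mod 2^11) → 11000100100 = 1572
0b00100000010 = 00100000010
→ | → 11100100110 = 1830
→ << 3 (mod 2^11) → 00100110000 = 304
→ >> 2 → 00001001100 = 76
590 = 01001001110
→ & → 00001001100 = 76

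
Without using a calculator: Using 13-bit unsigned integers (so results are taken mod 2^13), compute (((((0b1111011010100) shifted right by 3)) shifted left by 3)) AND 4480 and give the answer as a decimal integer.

4224

0b1111011010100 = 1111011010100
→ shifted right by 3 → 0001111011010 = 986
→ shifted left by 3 (mod 2^13) → 1111011010000 = 7888
4480 = 1000110000000
→ AND → 1000010000000 = 4224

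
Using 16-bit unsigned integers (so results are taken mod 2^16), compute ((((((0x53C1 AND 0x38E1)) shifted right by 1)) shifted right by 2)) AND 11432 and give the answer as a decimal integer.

8

0x53C1 = 0101001111000001
0x38E1 = 0011100011100001
→ AND → 0001000011000001 = 4289
→ shifted right by 1 → 0000100001100000 = 2144
→ shifted right by 2 → 0000001000011000 = 536
11432 = 0010110010101000
→ AND → 0000000000001000 = 8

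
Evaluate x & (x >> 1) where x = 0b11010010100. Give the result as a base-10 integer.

x = 11010010100 = 1684
x>>1 = 01101001010
AND  = 01000000000 = 512
(x & (x >> 1) has a 1 wherever x has two consecutive 1 bits.)

512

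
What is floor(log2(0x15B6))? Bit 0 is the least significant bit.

12

0x15B6 = 1010110110110
The topmost 1 is at position 12 (since 2^12 = 4096 ≤ 5558 < 8192).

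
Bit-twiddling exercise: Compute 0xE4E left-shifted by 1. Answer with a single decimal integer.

0xE4E = 0111001001110
shift left by 1 → 1110010011100 = 7324
(equivalently, 3662 × 2^1 = 3662 × 2)

7324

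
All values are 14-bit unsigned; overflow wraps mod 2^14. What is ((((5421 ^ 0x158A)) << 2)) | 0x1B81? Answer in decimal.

7069

5421 = 01010100101101
0x158A = 01010110001010
→ ^ → 00000010100111 = 167
→ << 2 (mod 2^14) → 00001010011100 = 668
0x1B81 = 01101110000001
→ | → 01101110011101 = 7069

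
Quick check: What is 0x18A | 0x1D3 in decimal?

0x18A = 110001010
0x1D3 = 111010011
 OR → 111011011 = 475

475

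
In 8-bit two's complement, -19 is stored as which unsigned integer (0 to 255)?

237

19 in 8 bits: 00010011
Invert: 11101100
Add 1:  11101101 = 237
(Check: 2^8 - 19 = 256 - 19 = 237.)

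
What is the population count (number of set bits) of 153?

153 = 10011001
Count the 1s: 1 + 1 + 1 + 1 = 4

4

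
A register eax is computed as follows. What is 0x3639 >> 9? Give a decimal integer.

27

0x3639 = 11011000111001
shift right by 9 → 00000000011011 = 27
(equivalently, floor(13881 / 512))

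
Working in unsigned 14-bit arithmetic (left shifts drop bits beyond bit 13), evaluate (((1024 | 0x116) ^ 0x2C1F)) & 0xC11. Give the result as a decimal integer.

1024 = 00010000000000
0x116 = 00000100010110
→ | → 00010100010110 = 1302
0x2C1F = 10110000011111
→ ^ → 10100100001001 = 10505
0xC11 = 00110000010001
→ & → 00100000000001 = 2049

2049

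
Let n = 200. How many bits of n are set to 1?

3

200 = 11001000
Count the 1s: 1 + 1 + 1 = 3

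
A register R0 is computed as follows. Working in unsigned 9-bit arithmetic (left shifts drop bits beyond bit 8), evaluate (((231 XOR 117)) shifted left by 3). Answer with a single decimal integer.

231 = 011100111
117 = 001110101
→ XOR → 010010010 = 146
→ shifted left by 3 (mod 2^9) → 010010000 = 144

144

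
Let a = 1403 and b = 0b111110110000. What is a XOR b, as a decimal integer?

1403 = 010101111011
b = 111110110000
XOR → 101011001011 = 2763

2763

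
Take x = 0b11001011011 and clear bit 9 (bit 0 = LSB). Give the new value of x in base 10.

1115

x = 11001011011
bit 9 is currently 1; clear it via x & ~(1 << 9) = x & ~512
→ 10001011011 = 1115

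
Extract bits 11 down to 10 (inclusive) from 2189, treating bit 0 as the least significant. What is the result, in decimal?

v = 0100010001101
Shift right by 10: 010
Mask low 2 bits: 10 = 2

2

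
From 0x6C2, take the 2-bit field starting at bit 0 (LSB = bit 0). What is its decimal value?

2

v = 11011000010
Shift right by 0: 11011000010
Mask low 2 bits: 10 = 2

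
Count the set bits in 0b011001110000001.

6

n = 11001110000001
Count the 1s: 1 + 1 + 1 + 1 + 1 + 1 = 6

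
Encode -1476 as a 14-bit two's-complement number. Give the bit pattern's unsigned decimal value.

14908

1476 in 14 bits: 00010111000100
Invert: 11101000111011
Add 1:  11101000111100 = 14908
(Check: 2^14 - 1476 = 16384 - 1476 = 14908.)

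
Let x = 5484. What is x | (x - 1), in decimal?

x = 1010101101100 = 5484
x - 1 = 1010101101011
OR    = 1010101101111 = 5487
(x | (x - 1) sets all bits below the lowest set bit.)

5487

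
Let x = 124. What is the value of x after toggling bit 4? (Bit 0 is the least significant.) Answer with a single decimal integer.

108

x = 0001111100
bit 4 is currently 1; toggle it via x ^ (1 << 4) = x ^ 16
→ 0001101100 = 108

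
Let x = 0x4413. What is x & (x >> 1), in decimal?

x = 100010000010011 = 17427
x>>1 = 010001000001001
AND  = 000000000000001 = 1
(x & (x >> 1) has a 1 wherever x has two consecutive 1 bits.)

1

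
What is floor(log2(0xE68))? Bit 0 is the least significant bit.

0xE68 = 111001101000
The topmost 1 is at position 11 (since 2^11 = 2048 ≤ 3688 < 4096).

11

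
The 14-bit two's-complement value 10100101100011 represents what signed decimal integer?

-5789

pattern = 10100101100011 (MSB is 1 ⇒ negative)
Invert: 01011010011100, add 1 → 01011010011101 = 5789, so the value is -5789.
(Equivalently: 10595 - 2^14 = 10595 - 16384 = -5789.)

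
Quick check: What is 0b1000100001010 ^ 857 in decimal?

4691

a = 1000100001010
857 = 0001101011001
XOR → 1001001010011 = 4691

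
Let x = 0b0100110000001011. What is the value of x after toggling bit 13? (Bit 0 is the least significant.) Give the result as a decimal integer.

27659

x = 0100110000001011
bit 13 is currently 0; toggle it via x ^ (1 << 13) = x ^ 8192
→ 0110110000001011 = 27659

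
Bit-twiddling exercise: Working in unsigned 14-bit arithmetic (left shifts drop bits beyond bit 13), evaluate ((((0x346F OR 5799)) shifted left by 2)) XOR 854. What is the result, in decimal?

0x346F = 11010001101111
5799 = 01011010100111
→ OR → 11011011101111 = 14063
→ shifted left by 2 (mod 2^14) → 01101110111100 = 7100
854 = 00001101010110
→ XOR → 01100011101010 = 6378

6378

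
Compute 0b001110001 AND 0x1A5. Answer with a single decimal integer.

a = 001110001
0x1A5 = 110100101
AND → 000100001 = 33

33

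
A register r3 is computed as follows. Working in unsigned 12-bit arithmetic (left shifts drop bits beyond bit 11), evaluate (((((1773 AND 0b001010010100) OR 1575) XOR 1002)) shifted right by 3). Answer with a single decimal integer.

169

1773 = 011011101101
0b001010010100 = 001010010100
→ AND → 001010000100 = 644
1575 = 011000100111
→ OR → 011010100111 = 1703
1002 = 001111101010
→ XOR → 010101001101 = 1357
→ shifted right by 3 → 000010101001 = 169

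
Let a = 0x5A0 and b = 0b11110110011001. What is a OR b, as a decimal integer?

15801

0x5A0 = 00010110100000
b = 11110110011001
 OR → 11110110111001 = 15801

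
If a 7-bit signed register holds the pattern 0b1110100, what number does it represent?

pattern = 1110100 (MSB is 1 ⇒ negative)
Invert: 0001011, add 1 → 0001100 = 12, so the value is -12.
(Equivalently: 116 - 2^7 = 116 - 128 = -12.)

-12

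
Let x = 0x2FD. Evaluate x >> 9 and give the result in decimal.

0x2FD = 1011111101
shift right by 9 → 0000000001 = 1
(equivalently, floor(765 / 512))

1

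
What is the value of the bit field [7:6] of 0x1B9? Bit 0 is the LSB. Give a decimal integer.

2

v = 110111001
Shift right by 6: 110
Mask low 2 bits: 10 = 2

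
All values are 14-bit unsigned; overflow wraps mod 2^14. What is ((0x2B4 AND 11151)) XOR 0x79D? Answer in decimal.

1305

0x2B4 = 00001010110100
11151 = 10101110001111
→ AND → 00001010000100 = 644
0x79D = 00011110011101
→ XOR → 00010100011001 = 1305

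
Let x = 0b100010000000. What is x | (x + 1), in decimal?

x = 100010000000 = 2176
x + 1 = 100010000001
OR    = 100010000001 = 2177
(x | (x + 1) sets the lowest cleared bit.)

2177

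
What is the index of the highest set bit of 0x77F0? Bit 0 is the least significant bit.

14

0x77F0 = 111011111110000
The topmost 1 is at position 14 (since 2^14 = 16384 ≤ 30704 < 32768).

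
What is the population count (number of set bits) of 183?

183 = 10110111
Count the 1s: 1 + 1 + 1 + 1 + 1 + 1 = 6

6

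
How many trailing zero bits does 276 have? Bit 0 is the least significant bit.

2

276 = 100010100
Trailing zeros: 2, so the lowest set bit is bit 2 (value 4).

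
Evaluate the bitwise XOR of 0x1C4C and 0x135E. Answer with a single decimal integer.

3858

0x1C4C = 1110001001100
0x135E = 1001101011110
XOR → 0111100010010 = 3858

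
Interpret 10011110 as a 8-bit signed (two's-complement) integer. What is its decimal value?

pattern = 10011110 (MSB is 1 ⇒ negative)
Invert: 01100001, add 1 → 01100010 = 98, so the value is -98.
(Equivalently: 158 - 2^8 = 158 - 256 = -98.)

-98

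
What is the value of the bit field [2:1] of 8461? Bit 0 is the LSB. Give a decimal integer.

v = 010000100001101
Shift right by 1: 01000010000110
Mask low 2 bits: 10 = 2

2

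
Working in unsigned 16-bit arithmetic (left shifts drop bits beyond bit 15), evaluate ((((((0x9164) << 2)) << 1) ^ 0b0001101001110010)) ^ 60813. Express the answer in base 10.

0x9164 = 1001000101100100
→ << 2 (mod 2^16) → 0100010110010000 = 17808
→ << 1 (mod 2^16) → 1000101100100000 = 35616
0b0001101001110010 = 0001101001110010
→ ^ → 1001000101010010 = 37202
60813 = 1110110110001101
→ ^ → 0111110011011111 = 31967

31967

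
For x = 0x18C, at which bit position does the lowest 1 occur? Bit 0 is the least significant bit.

0x18C = 110001100
Trailing zeros: 2, so the lowest set bit is bit 2 (value 4).

2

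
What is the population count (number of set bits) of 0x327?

0x327 = 1100100111
Count the 1s: 1 + 1 + 1 + 1 + 1 + 1 = 6

6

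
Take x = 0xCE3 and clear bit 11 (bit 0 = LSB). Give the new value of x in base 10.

1251

x = 110011100011
bit 11 is currently 1; clear it via x & ~(1 << 11) = x & ~2048
→ 010011100011 = 1251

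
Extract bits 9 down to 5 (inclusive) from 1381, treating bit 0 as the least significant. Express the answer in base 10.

11

v = 0010101100101
Shift right by 5: 00101011
Mask low 5 bits: 01011 = 11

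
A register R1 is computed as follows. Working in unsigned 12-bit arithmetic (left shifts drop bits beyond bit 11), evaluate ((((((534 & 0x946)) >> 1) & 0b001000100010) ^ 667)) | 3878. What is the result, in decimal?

534 = 001000010110
0x946 = 100101000110
→ & → 000000000110 = 6
→ >> 1 → 000000000011 = 3
0b001000100010 = 001000100010
→ & → 000000000010 = 2
667 = 001010011011
→ ^ → 001010011001 = 665
3878 = 111100100110
→ | → 111110111111 = 4031

4031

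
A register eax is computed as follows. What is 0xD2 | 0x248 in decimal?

730

0xD2 = 0011010010
0x248 = 1001001000
 OR → 1011011010 = 730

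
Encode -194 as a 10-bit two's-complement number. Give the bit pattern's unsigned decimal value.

194 in 10 bits: 0011000010
Invert: 1100111101
Add 1:  1100111110 = 830
(Check: 2^10 - 194 = 1024 - 194 = 830.)

830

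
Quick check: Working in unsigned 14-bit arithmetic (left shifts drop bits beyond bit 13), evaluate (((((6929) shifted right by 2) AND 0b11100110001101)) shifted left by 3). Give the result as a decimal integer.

6929 = 01101100010001
→ shifted right by 2 → 00011011000100 = 1732
0b11100110001101 = 11100110001101
→ AND → 00000010000100 = 132
→ shifted left by 3 (mod 2^14) → 00010000100000 = 1056

1056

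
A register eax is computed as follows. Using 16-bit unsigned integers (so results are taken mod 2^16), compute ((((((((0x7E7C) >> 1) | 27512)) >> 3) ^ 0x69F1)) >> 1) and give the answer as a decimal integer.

0x7E7C = 0111111001111100
→ >> 1 → 0011111100111110 = 16190
27512 = 0110101101111000
→ | → 0111111101111110 = 32638
→ >> 3 → 0000111111101111 = 4079
0x69F1 = 0110100111110001
→ ^ → 0110011000011110 = 26142
→ >> 1 → 0011001100001111 = 13071

13071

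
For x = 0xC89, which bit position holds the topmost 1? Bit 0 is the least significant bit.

0xC89 = 110010001001
The topmost 1 is at position 11 (since 2^11 = 2048 ≤ 3209 < 4096).

11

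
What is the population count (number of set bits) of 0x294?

0x294 = 1010010100
Count the 1s: 1 + 1 + 1 + 1 = 4

4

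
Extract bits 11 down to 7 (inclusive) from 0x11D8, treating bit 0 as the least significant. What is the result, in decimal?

v = 1000111011000
Shift right by 7: 100011
Mask low 5 bits: 00011 = 3

3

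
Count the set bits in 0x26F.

7

0x26F = 1001101111
Count the 1s: 1 + 1 + 1 + 1 + 1 + 1 + 1 = 7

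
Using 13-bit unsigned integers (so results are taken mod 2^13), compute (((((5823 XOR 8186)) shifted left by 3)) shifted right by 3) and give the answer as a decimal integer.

325

5823 = 1011010111111
8186 = 1111111111010
→ XOR → 0100101000101 = 2373
→ shifted left by 3 (mod 2^13) → 0101000101000 = 2600
→ shifted right by 3 → 0000101000101 = 325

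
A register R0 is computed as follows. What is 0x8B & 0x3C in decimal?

0x8B = 10001011
0x3C = 00111100
AND → 00001000 = 8

8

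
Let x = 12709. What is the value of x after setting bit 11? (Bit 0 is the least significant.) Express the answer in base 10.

x = 11000110100101
bit 11 is currently 0; set it via x | (1 << 11) = x | 2048
→ 11100110100101 = 14757

14757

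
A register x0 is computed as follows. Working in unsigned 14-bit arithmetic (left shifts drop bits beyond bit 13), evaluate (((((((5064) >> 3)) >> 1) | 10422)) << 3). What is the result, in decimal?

3568

5064 = 01001111001000
→ >> 3 → 00001001111001 = 633
→ >> 1 → 00000100111100 = 316
10422 = 10100010110110
→ | → 10100110111110 = 10686
→ << 3 (mod 2^14) → 00110111110000 = 3568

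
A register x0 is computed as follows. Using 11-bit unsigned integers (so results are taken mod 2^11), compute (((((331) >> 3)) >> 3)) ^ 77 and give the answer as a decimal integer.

331 = 00101001011
→ >> 3 → 00000101001 = 41
→ >> 3 → 00000000101 = 5
77 = 00001001101
→ ^ → 00001001000 = 72

72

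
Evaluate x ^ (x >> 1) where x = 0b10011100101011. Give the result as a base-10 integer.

x = 10011100101011 = 10027
x>>1 = 01001110010101
XOR  = 11010010111110 = 13502
(x ^ (x >> 1) gives the standard binary-reflected Gray code of x.)

13502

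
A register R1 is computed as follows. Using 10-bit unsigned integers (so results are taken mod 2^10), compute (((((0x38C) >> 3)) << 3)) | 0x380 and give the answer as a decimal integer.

904

0x38C = 1110001100
→ >> 3 → 0001110001 = 113
→ << 3 (mod 2^10) → 1110001000 = 904
0x380 = 1110000000
→ | → 1110001000 = 904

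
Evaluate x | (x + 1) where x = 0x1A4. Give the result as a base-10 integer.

421

x = 110100100 = 420
x + 1 = 110100101
OR    = 110100101 = 421
(x | (x + 1) sets the lowest cleared bit.)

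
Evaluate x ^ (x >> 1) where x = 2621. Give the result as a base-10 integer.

3875

x = 101000111101 = 2621
x>>1 = 010100011110
XOR  = 111100100011 = 3875
(x ^ (x >> 1) gives the standard binary-reflected Gray code of x.)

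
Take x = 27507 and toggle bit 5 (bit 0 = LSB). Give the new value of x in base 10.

27475

x = 110101101110011
bit 5 is currently 1; toggle it via x ^ (1 << 5) = x ^ 32
→ 110101101010011 = 27475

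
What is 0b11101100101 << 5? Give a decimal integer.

x = 0000011101100101
shift left by 5 → 1110110010100000 = 60576
(equivalently, 1893 × 2^5 = 1893 × 32)

60576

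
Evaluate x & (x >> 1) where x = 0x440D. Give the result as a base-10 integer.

x = 100010000001101 = 17421
x>>1 = 010001000000110
AND  = 000000000000100 = 4
(x & (x >> 1) has a 1 wherever x has two consecutive 1 bits.)

4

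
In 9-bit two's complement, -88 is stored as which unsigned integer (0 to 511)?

88 in 9 bits: 001011000
Invert: 110100111
Add 1:  110101000 = 424
(Check: 2^9 - 88 = 512 - 88 = 424.)

424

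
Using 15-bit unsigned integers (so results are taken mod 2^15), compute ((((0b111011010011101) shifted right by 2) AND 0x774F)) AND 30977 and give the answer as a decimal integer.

4353

0b111011010011101 = 111011010011101
→ shifted right by 2 → 001110110100111 = 7591
0x774F = 111011101001111
→ AND → 001010100000111 = 5383
30977 = 111100100000001
→ AND → 001000100000001 = 4353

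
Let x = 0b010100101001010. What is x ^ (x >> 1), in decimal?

x = 10100101001010 = 10570
x>>1 = 01010010100101
XOR  = 11110111101111 = 15855
(x ^ (x >> 1) gives the standard binary-reflected Gray code of x.)

15855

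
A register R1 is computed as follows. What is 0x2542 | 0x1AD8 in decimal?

0x2542 = 10010101000010
0x1AD8 = 01101011011000
 OR → 11111111011010 = 16346

16346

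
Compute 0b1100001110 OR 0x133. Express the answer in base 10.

a = 1100001110
0x133 = 0100110011
 OR → 1100111111 = 831

831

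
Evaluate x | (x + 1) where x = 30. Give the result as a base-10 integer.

31

x = 11110 = 30
x + 1 = 11111
OR    = 11111 = 31
(x | (x + 1) sets the lowest cleared bit.)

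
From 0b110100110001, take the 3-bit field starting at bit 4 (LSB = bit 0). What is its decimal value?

v = 110100110001
Shift right by 4: 11010011
Mask low 3 bits: 011 = 3

3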